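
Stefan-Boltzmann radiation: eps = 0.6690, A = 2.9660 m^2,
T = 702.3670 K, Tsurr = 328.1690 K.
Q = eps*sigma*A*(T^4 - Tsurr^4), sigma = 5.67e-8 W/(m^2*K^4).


T^4 = 2.4336e+11
Tsurr^4 = 1.1598e+10
Q = 0.6690 * 5.67e-8 * 2.9660 * 2.3177e+11 = 26075.3265 W

26075.3265 W


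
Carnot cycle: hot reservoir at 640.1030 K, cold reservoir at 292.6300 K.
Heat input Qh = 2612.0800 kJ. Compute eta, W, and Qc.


eta = 1 - 292.6300/640.1030 = 0.5428
W = 0.5428 * 2612.0800 = 1417.9394 kJ
Qc = 2612.0800 - 1417.9394 = 1194.1406 kJ

eta = 54.2839%, W = 1417.9394 kJ, Qc = 1194.1406 kJ


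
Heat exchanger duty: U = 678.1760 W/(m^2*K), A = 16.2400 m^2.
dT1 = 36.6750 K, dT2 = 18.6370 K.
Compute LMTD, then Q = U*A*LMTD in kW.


LMTD = 26.6461 K
Q = 678.1760 * 16.2400 * 26.6461 = 293469.1774 W = 293.4692 kW

293.4692 kW


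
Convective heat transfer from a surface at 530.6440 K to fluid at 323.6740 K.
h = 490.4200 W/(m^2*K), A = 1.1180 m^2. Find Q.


dT = 206.9700 K
Q = 490.4200 * 1.1180 * 206.9700 = 113479.4902 W

113479.4902 W


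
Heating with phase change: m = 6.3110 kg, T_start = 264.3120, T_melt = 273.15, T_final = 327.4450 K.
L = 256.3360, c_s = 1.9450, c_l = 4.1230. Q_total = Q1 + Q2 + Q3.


Q1 (sensible, solid) = 6.3110 * 1.9450 * 8.8380 = 108.4855 kJ
Q2 (latent) = 6.3110 * 256.3360 = 1617.7365 kJ
Q3 (sensible, liquid) = 6.3110 * 4.1230 * 54.2950 = 1412.7696 kJ
Q_total = 3138.9917 kJ

3138.9917 kJ


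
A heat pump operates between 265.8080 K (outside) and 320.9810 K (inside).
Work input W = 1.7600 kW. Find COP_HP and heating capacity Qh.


COP = 320.9810 / 55.1730 = 5.8177
Qh = 5.8177 * 1.7600 = 10.2392 kW

COP = 5.8177, Qh = 10.2392 kW


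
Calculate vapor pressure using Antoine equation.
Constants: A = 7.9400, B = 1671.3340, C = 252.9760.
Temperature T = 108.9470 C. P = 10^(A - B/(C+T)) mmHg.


C+T = 361.9230
B/(C+T) = 4.6179
log10(P) = 7.9400 - 4.6179 = 3.3221
P = 10^3.3221 = 2099.2926 mmHg

2099.2926 mmHg


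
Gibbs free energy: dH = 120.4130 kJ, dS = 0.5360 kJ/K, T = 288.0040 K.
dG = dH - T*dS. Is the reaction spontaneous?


T*dS = 288.0040 * 0.5360 = 154.3701 kJ
dG = 120.4130 - 154.3701 = -33.9571 kJ (spontaneous)

dG = -33.9571 kJ, spontaneous


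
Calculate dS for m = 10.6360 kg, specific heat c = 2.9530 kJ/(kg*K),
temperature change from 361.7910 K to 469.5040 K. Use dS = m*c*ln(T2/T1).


T2/T1 = 1.2977
ln(T2/T1) = 0.2606
dS = 10.6360 * 2.9530 * 0.2606 = 8.1853 kJ/K

8.1853 kJ/K


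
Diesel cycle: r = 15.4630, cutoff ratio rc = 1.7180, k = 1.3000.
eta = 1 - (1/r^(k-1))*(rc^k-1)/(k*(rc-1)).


r^(k-1) = 2.2740
rc^k = 2.0208
eta = 0.5191 = 51.9052%

51.9052%


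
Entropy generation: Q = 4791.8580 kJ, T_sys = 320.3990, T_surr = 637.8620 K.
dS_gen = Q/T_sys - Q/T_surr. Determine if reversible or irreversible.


dS_sys = 4791.8580/320.3990 = 14.9559 kJ/K
dS_surr = -4791.8580/637.8620 = -7.5124 kJ/K
dS_gen = 14.9559 - 7.5124 = 7.4435 kJ/K (irreversible)

dS_gen = 7.4435 kJ/K, irreversible


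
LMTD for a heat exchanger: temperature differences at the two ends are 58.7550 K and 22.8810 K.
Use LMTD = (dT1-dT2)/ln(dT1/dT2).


dT1/dT2 = 2.5679
ln(dT1/dT2) = 0.9431
LMTD = 35.8740 / 0.9431 = 38.0396 K

38.0396 K


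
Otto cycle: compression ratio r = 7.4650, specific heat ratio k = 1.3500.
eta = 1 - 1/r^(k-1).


r^(k-1) = 2.0210
eta = 1 - 1/2.0210 = 0.5052 = 50.5189%

50.5189%


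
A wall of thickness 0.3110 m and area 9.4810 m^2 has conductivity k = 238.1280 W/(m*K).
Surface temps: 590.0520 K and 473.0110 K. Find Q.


dT = 117.0410 K
Q = 238.1280 * 9.4810 * 117.0410 / 0.3110 = 849654.2727 W

849654.2727 W


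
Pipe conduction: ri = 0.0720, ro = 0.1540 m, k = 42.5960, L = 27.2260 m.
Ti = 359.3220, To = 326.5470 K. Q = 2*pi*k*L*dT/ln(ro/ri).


dT = 32.7750 K
ln(ro/ri) = 0.7603
Q = 2*pi*42.5960*27.2260*32.7750 / 0.7603 = 314121.7134 W

314121.7134 W


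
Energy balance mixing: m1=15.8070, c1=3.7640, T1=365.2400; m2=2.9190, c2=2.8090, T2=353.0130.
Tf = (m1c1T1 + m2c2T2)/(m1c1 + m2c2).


num = 24625.4043
den = 67.6970
Tf = 363.7591 K

363.7591 K


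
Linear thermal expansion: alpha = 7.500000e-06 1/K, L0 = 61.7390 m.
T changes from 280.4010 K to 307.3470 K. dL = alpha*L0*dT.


dT = 26.9460 K
dL = 7.500000e-06 * 61.7390 * 26.9460 = 0.012477 m
L_final = 61.751477 m

dL = 0.012477 m


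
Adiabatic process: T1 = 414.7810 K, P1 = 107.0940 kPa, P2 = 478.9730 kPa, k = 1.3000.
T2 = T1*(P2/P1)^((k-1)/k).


(k-1)/k = 0.2308
(P2/P1)^exp = 1.4129
T2 = 414.7810 * 1.4129 = 586.0637 K

586.0637 K


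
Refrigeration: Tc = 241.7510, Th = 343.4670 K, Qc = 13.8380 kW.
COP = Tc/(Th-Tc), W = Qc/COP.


COP = 241.7510 / 101.7160 = 2.3767
W = 13.8380 / 2.3767 = 5.8223 kW

COP = 2.3767, W = 5.8223 kW


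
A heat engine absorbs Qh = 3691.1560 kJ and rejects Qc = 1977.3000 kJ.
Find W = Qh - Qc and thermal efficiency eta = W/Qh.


W = 3691.1560 - 1977.3000 = 1713.8560 kJ
eta = 1713.8560 / 3691.1560 = 0.4643 = 46.4314%

W = 1713.8560 kJ, eta = 46.4314%


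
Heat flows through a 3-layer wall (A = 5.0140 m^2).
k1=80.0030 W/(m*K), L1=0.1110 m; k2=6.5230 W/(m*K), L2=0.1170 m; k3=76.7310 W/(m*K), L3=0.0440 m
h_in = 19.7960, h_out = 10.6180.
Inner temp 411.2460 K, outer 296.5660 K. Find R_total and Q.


R_conv_in = 1/(19.7960*5.0140) = 0.0101
R_1 = 0.1110/(80.0030*5.0140) = 0.0003
R_2 = 0.1170/(6.5230*5.0140) = 0.0036
R_3 = 0.0440/(76.7310*5.0140) = 0.0001
R_conv_out = 1/(10.6180*5.0140) = 0.0188
R_total = 0.0328 K/W
Q = 114.6800 / 0.0328 = 3493.5128 W

R_total = 0.0328 K/W, Q = 3493.5128 W


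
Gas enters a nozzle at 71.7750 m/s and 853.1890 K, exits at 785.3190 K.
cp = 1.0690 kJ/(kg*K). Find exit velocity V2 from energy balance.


dT = 67.8700 K
2*cp*1000*dT = 145106.0600
V1^2 = 5151.6506
V2 = sqrt(150257.7106) = 387.6309 m/s

387.6309 m/s


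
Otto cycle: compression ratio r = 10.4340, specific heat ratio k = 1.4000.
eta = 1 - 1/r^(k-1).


r^(k-1) = 2.5549
eta = 1 - 1/2.5549 = 0.6086 = 60.8601%

60.8601%


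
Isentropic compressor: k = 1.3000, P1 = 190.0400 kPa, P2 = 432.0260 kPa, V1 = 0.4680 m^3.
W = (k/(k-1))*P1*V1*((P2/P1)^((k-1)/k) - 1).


(k-1)/k = 0.2308
(P2/P1)^exp = 1.2087
W = 4.3333 * 190.0400 * 0.4680 * (1.2087 - 1) = 80.4212 kJ

80.4212 kJ


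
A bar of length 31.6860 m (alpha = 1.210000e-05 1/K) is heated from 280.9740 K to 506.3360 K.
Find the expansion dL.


dT = 225.3620 K
dL = 1.210000e-05 * 31.6860 * 225.3620 = 0.086404 m
L_final = 31.772404 m

dL = 0.086404 m


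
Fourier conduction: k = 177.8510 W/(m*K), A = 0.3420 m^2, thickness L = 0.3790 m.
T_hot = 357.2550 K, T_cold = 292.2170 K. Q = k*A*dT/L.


dT = 65.0380 K
Q = 177.8510 * 0.3420 * 65.0380 / 0.3790 = 10437.8340 W

10437.8340 W


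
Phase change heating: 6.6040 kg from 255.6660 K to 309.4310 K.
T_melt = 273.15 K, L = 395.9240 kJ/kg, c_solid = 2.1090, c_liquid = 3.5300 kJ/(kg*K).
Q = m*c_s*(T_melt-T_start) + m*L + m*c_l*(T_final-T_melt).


Q1 (sensible, solid) = 6.6040 * 2.1090 * 17.4840 = 243.5143 kJ
Q2 (latent) = 6.6040 * 395.9240 = 2614.6821 kJ
Q3 (sensible, liquid) = 6.6040 * 3.5300 * 36.2810 = 845.7870 kJ
Q_total = 3703.9834 kJ

3703.9834 kJ


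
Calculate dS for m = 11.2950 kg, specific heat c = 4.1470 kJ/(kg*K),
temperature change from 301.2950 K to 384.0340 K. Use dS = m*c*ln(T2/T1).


T2/T1 = 1.2746
ln(T2/T1) = 0.2426
dS = 11.2950 * 4.1470 * 0.2426 = 11.3654 kJ/K

11.3654 kJ/K


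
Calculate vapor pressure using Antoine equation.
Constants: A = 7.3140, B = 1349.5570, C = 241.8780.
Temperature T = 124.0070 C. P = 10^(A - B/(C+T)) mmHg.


C+T = 365.8850
B/(C+T) = 3.6885
log10(P) = 7.3140 - 3.6885 = 3.6255
P = 10^3.6255 = 4222.0838 mmHg

4222.0838 mmHg


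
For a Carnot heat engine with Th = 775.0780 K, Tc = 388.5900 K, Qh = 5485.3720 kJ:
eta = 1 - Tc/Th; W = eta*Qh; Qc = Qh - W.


eta = 1 - 388.5900/775.0780 = 0.4986
W = 0.4986 * 5485.3720 = 2735.2479 kJ
Qc = 5485.3720 - 2735.2479 = 2750.1241 kJ

eta = 49.8644%, W = 2735.2479 kJ, Qc = 2750.1241 kJ


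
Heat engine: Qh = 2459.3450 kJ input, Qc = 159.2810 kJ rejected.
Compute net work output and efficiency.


W = 2459.3450 - 159.2810 = 2300.0640 kJ
eta = 2300.0640 / 2459.3450 = 0.9352 = 93.5234%

W = 2300.0640 kJ, eta = 93.5234%


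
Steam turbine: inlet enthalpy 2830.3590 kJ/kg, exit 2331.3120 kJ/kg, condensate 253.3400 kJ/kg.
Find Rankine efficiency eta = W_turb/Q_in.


W = 499.0470 kJ/kg
Q_in = 2577.0190 kJ/kg
eta = 0.1937 = 19.3653%

eta = 19.3653%


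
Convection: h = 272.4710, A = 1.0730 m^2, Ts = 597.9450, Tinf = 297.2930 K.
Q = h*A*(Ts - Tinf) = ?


dT = 300.6520 K
Q = 272.4710 * 1.0730 * 300.6520 = 87899.0345 W

87899.0345 W


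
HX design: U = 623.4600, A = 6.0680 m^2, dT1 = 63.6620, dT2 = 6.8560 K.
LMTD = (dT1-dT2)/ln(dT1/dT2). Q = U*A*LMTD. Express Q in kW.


LMTD = 25.4911 K
Q = 623.4600 * 6.0680 * 25.4911 = 96436.8067 W = 96.4368 kW

96.4368 kW


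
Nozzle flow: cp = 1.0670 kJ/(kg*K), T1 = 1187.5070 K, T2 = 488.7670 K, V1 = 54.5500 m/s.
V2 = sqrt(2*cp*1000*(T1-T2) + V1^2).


dT = 698.7400 K
2*cp*1000*dT = 1491111.1600
V1^2 = 2975.7025
V2 = sqrt(1494086.8625) = 1222.3285 m/s

1222.3285 m/s


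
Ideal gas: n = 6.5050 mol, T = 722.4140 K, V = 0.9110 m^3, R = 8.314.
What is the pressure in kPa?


P = nRT/V = 6.5050 * 8.314 * 722.4140 / 0.9110
= 39070.0057 / 0.9110 = 42886.9437 Pa = 42.8869 kPa

42.8869 kPa


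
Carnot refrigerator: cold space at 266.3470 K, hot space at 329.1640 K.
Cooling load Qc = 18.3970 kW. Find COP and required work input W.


COP = 266.3470 / 62.8170 = 4.2400
W = 18.3970 / 4.2400 = 4.3389 kW

COP = 4.2400, W = 4.3389 kW


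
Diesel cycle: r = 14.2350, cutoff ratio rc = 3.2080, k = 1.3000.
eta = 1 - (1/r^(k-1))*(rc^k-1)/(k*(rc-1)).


r^(k-1) = 2.2182
rc^k = 4.5510
eta = 0.4423 = 44.2303%

44.2303%


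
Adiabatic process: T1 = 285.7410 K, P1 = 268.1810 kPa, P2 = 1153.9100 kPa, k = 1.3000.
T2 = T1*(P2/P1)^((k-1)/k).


(k-1)/k = 0.2308
(P2/P1)^exp = 1.4004
T2 = 285.7410 * 1.4004 = 400.1485 K

400.1485 K


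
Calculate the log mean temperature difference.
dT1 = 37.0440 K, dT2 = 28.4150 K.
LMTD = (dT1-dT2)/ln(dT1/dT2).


dT1/dT2 = 1.3037
ln(dT1/dT2) = 0.2652
LMTD = 8.6290 / 0.2652 = 32.5390 K

32.5390 K


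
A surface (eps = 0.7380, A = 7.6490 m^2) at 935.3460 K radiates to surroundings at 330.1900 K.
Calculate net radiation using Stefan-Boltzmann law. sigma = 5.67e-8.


T^4 = 7.6540e+11
Tsurr^4 = 1.1887e+10
Q = 0.7380 * 5.67e-8 * 7.6490 * 7.5351e+11 = 241176.9616 W

241176.9616 W


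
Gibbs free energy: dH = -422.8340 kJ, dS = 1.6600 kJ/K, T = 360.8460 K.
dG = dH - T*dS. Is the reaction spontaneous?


T*dS = 360.8460 * 1.6600 = 599.0044 kJ
dG = -422.8340 - 599.0044 = -1021.8384 kJ (spontaneous)

dG = -1021.8384 kJ, spontaneous


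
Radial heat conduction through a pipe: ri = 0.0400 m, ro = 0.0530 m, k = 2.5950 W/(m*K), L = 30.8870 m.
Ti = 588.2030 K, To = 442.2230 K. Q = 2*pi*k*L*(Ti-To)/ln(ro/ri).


dT = 145.9800 K
ln(ro/ri) = 0.2814
Q = 2*pi*2.5950*30.8870*145.9800 / 0.2814 = 261241.9977 W

261241.9977 W


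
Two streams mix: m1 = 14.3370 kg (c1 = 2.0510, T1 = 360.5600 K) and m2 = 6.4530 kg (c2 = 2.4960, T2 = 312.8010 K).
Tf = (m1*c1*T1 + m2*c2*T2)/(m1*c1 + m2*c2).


num = 15640.5223
den = 45.5119
Tf = 343.6581 K

343.6581 K


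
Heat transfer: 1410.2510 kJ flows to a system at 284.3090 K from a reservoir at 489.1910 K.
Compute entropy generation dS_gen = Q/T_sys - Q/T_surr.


dS_sys = 1410.2510/284.3090 = 4.9603 kJ/K
dS_surr = -1410.2510/489.1910 = -2.8828 kJ/K
dS_gen = 4.9603 - 2.8828 = 2.0775 kJ/K (irreversible)

dS_gen = 2.0775 kJ/K, irreversible


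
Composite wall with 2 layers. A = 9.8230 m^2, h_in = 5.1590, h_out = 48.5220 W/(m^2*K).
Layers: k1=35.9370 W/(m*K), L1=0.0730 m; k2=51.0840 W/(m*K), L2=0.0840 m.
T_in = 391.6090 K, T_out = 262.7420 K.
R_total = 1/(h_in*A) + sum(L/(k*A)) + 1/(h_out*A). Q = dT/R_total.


R_conv_in = 1/(5.1590*9.8230) = 0.0197
R_1 = 0.0730/(35.9370*9.8230) = 0.0002
R_2 = 0.0840/(51.0840*9.8230) = 0.0002
R_conv_out = 1/(48.5220*9.8230) = 0.0021
R_total = 0.0222 K/W
Q = 128.8670 / 0.0222 = 5803.4810 W

R_total = 0.0222 K/W, Q = 5803.4810 W


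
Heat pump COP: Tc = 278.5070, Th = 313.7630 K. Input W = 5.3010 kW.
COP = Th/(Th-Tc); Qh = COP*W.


COP = 313.7630 / 35.2560 = 8.8996
Qh = 8.8996 * 5.3010 = 47.1766 kW

COP = 8.8996, Qh = 47.1766 kW


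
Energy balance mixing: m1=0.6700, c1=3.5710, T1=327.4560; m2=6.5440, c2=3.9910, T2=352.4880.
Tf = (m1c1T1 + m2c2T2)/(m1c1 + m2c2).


num = 9989.4272
den = 28.5097
Tf = 350.3873 K

350.3873 K


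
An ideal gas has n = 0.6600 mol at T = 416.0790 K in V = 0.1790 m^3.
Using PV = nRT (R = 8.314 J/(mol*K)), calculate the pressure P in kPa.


P = nRT/V = 0.6600 * 8.314 * 416.0790 / 0.1790
= 2283.1253 / 0.1790 = 12754.8901 Pa = 12.7549 kPa

12.7549 kPa


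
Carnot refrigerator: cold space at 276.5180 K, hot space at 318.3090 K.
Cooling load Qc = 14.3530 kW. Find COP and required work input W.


COP = 276.5180 / 41.7910 = 6.6167
W = 14.3530 / 6.6167 = 2.1692 kW

COP = 6.6167, W = 2.1692 kW


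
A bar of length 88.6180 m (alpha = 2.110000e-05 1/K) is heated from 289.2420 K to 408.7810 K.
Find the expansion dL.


dT = 119.5390 K
dL = 2.110000e-05 * 88.6180 * 119.5390 = 0.223519 m
L_final = 88.841519 m

dL = 0.223519 m


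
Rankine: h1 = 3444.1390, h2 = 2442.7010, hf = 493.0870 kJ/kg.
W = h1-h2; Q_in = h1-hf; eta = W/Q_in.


W = 1001.4380 kJ/kg
Q_in = 2951.0520 kJ/kg
eta = 0.3393 = 33.9349%

eta = 33.9349%


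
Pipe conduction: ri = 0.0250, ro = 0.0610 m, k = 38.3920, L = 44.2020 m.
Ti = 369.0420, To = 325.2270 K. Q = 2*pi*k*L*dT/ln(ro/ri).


dT = 43.8150 K
ln(ro/ri) = 0.8920
Q = 2*pi*38.3920*44.2020*43.8150 / 0.8920 = 523746.8715 W

523746.8715 W


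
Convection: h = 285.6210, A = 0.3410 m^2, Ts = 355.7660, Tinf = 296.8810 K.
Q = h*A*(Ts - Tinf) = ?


dT = 58.8850 K
Q = 285.6210 * 0.3410 * 58.8850 = 5735.2083 W

5735.2083 W


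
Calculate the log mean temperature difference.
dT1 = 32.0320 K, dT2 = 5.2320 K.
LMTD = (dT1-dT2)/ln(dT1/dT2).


dT1/dT2 = 6.1223
ln(dT1/dT2) = 1.8119
LMTD = 26.8000 / 1.8119 = 14.7908 K

14.7908 K


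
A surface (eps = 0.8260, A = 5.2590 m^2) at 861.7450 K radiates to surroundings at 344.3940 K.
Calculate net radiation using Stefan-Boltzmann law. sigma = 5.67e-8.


T^4 = 5.5146e+11
Tsurr^4 = 1.4068e+10
Q = 0.8260 * 5.67e-8 * 5.2590 * 5.3739e+11 = 132360.6337 W

132360.6337 W


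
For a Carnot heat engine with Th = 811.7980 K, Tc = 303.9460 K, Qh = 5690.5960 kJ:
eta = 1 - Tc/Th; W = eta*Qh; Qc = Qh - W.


eta = 1 - 303.9460/811.7980 = 0.6256
W = 0.6256 * 5690.5960 = 3559.9750 kJ
Qc = 5690.5960 - 3559.9750 = 2130.6210 kJ

eta = 62.5589%, W = 3559.9750 kJ, Qc = 2130.6210 kJ


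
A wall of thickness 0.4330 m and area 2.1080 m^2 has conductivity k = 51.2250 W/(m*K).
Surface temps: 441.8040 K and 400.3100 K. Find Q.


dT = 41.4940 K
Q = 51.2250 * 2.1080 * 41.4940 / 0.4330 = 10347.8466 W

10347.8466 W


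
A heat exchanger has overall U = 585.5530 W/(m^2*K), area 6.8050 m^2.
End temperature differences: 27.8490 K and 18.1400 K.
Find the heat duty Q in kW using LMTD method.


LMTD = 22.6487 K
Q = 585.5530 * 6.8050 * 22.6487 = 90248.0934 W = 90.2481 kW

90.2481 kW


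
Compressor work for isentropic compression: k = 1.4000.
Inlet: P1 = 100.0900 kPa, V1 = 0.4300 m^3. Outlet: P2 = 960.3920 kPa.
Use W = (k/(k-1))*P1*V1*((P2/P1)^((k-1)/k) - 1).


(k-1)/k = 0.2857
(P2/P1)^exp = 1.9080
W = 3.5000 * 100.0900 * 0.4300 * (1.9080 - 1) = 136.7833 kJ

136.7833 kJ


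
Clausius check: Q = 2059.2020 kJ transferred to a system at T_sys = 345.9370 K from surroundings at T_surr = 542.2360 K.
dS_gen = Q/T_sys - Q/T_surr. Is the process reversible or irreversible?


dS_sys = 2059.2020/345.9370 = 5.9525 kJ/K
dS_surr = -2059.2020/542.2360 = -3.7976 kJ/K
dS_gen = 5.9525 - 3.7976 = 2.1549 kJ/K (irreversible)

dS_gen = 2.1549 kJ/K, irreversible


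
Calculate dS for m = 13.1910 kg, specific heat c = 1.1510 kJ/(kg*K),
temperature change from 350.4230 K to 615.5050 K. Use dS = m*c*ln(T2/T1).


T2/T1 = 1.7565
ln(T2/T1) = 0.5633
dS = 13.1910 * 1.1510 * 0.5633 = 8.5525 kJ/K

8.5525 kJ/K


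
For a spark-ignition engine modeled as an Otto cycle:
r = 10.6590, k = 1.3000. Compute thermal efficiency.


r^(k-1) = 2.0338
eta = 1 - 1/2.0338 = 0.5083 = 50.8317%

50.8317%


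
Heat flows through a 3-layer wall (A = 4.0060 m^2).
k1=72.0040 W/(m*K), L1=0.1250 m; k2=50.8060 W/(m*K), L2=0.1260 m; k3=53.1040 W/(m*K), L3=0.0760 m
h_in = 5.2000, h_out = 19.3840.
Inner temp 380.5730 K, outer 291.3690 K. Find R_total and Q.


R_conv_in = 1/(5.2000*4.0060) = 0.0480
R_1 = 0.1250/(72.0040*4.0060) = 0.0004
R_2 = 0.1260/(50.8060*4.0060) = 0.0006
R_3 = 0.0760/(53.1040*4.0060) = 0.0004
R_conv_out = 1/(19.3840*4.0060) = 0.0129
R_total = 0.0623 K/W
Q = 89.2040 / 0.0623 = 1432.0179 W

R_total = 0.0623 K/W, Q = 1432.0179 W


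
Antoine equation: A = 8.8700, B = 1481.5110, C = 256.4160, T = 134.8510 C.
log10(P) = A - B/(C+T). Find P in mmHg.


C+T = 391.2670
B/(C+T) = 3.7864
log10(P) = 8.8700 - 3.7864 = 5.0836
P = 10^5.0836 = 121214.6015 mmHg

121214.6015 mmHg


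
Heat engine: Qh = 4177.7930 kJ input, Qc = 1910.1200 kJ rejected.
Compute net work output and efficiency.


W = 4177.7930 - 1910.1200 = 2267.6730 kJ
eta = 2267.6730 / 4177.7930 = 0.5428 = 54.2792%

W = 2267.6730 kJ, eta = 54.2792%


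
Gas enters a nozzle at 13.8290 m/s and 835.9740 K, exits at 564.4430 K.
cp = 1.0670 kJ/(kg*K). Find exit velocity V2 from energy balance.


dT = 271.5310 K
2*cp*1000*dT = 579447.1540
V1^2 = 191.2412
V2 = sqrt(579638.3952) = 761.3399 m/s

761.3399 m/s


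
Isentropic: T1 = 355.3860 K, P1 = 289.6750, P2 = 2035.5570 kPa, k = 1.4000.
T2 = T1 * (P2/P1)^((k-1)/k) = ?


(k-1)/k = 0.2857
(P2/P1)^exp = 1.7456
T2 = 355.3860 * 1.7456 = 620.3478 K

620.3478 K


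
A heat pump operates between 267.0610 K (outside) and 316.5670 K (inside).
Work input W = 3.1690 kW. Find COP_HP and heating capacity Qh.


COP = 316.5670 / 49.5060 = 6.3945
Qh = 6.3945 * 3.1690 = 20.2642 kW

COP = 6.3945, Qh = 20.2642 kW


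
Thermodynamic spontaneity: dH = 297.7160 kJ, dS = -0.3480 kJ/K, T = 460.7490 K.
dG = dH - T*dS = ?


T*dS = 460.7490 * -0.3480 = -160.3407 kJ
dG = 297.7160 + 160.3407 = 458.0567 kJ (non-spontaneous)

dG = 458.0567 kJ, non-spontaneous


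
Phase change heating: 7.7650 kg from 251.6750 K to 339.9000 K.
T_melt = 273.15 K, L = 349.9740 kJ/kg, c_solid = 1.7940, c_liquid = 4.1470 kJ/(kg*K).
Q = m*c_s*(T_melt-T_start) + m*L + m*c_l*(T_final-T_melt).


Q1 (sensible, solid) = 7.7650 * 1.7940 * 21.4750 = 299.1556 kJ
Q2 (latent) = 7.7650 * 349.9740 = 2717.5481 kJ
Q3 (sensible, liquid) = 7.7650 * 4.1470 * 66.7500 = 2149.4471 kJ
Q_total = 5166.1508 kJ

5166.1508 kJ


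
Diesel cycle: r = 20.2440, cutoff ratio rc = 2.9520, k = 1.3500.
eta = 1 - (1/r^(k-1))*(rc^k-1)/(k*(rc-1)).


r^(k-1) = 2.8655
rc^k = 4.3118
eta = 0.5614 = 56.1424%

56.1424%


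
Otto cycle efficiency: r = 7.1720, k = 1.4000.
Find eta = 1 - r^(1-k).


r^(k-1) = 2.1992
eta = 1 - 1/2.1992 = 0.5453 = 54.5280%

54.5280%


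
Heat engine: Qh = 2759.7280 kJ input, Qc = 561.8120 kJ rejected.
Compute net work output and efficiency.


W = 2759.7280 - 561.8120 = 2197.9160 kJ
eta = 2197.9160 / 2759.7280 = 0.7964 = 79.6425%

W = 2197.9160 kJ, eta = 79.6425%


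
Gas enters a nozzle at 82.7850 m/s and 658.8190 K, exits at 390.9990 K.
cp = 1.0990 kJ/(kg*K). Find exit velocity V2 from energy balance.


dT = 267.8200 K
2*cp*1000*dT = 588668.3600
V1^2 = 6853.3562
V2 = sqrt(595521.7162) = 771.7005 m/s

771.7005 m/s


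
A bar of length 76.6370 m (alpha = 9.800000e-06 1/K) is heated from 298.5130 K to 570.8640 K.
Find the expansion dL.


dT = 272.3510 K
dL = 9.800000e-06 * 76.6370 * 272.3510 = 0.204547 m
L_final = 76.841547 m

dL = 0.204547 m


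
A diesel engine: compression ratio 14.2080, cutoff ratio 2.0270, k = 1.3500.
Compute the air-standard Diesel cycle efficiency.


r^(k-1) = 2.5316
rc^k = 2.5957
eta = 0.5454 = 54.5371%

54.5371%


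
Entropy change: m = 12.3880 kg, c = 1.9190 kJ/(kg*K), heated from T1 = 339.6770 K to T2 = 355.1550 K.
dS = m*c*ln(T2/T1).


T2/T1 = 1.0456
ln(T2/T1) = 0.0446
dS = 12.3880 * 1.9190 * 0.0446 = 1.0593 kJ/K

1.0593 kJ/K


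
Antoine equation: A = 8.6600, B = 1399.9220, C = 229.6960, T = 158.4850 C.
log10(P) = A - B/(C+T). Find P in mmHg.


C+T = 388.1810
B/(C+T) = 3.6064
log10(P) = 8.6600 - 3.6064 = 5.0536
P = 10^5.0536 = 113145.1542 mmHg

113145.1542 mmHg


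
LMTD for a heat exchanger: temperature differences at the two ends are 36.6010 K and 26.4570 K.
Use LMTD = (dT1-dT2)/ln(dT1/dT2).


dT1/dT2 = 1.3834
ln(dT1/dT2) = 0.3246
LMTD = 10.1440 / 0.3246 = 31.2551 K

31.2551 K


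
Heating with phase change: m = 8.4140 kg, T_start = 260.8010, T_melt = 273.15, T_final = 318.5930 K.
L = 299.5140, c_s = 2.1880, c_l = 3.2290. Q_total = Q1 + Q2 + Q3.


Q1 (sensible, solid) = 8.4140 * 2.1880 * 12.3490 = 227.3430 kJ
Q2 (latent) = 8.4140 * 299.5140 = 2520.1108 kJ
Q3 (sensible, liquid) = 8.4140 * 3.2290 * 45.4430 = 1234.6321 kJ
Q_total = 3982.0859 kJ

3982.0859 kJ


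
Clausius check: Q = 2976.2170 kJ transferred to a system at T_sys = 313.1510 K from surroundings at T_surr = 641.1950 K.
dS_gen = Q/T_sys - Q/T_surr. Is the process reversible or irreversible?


dS_sys = 2976.2170/313.1510 = 9.5041 kJ/K
dS_surr = -2976.2170/641.1950 = -4.6417 kJ/K
dS_gen = 9.5041 - 4.6417 = 4.8624 kJ/K (irreversible)

dS_gen = 4.8624 kJ/K, irreversible


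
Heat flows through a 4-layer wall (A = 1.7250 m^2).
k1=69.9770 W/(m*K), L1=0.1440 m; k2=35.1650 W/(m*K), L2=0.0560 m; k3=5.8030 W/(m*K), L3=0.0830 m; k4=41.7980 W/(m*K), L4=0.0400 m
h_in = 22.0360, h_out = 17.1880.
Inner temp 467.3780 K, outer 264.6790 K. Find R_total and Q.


R_conv_in = 1/(22.0360*1.7250) = 0.0263
R_1 = 0.1440/(69.9770*1.7250) = 0.0012
R_2 = 0.0560/(35.1650*1.7250) = 0.0009
R_3 = 0.0830/(5.8030*1.7250) = 0.0083
R_4 = 0.0400/(41.7980*1.7250) = 0.0006
R_conv_out = 1/(17.1880*1.7250) = 0.0337
R_total = 0.0710 K/W
Q = 202.6990 / 0.0710 = 2855.0168 W

R_total = 0.0710 K/W, Q = 2855.0168 W


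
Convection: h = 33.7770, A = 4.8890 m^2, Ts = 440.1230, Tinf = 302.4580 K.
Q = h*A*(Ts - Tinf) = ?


dT = 137.6650 K
Q = 33.7770 * 4.8890 * 137.6650 = 22733.4134 W

22733.4134 W


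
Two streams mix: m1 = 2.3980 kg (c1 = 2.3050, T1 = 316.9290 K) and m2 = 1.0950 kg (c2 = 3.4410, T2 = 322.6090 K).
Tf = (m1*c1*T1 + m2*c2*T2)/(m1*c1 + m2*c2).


num = 2967.3470
den = 9.2953
Tf = 319.2314 K

319.2314 K


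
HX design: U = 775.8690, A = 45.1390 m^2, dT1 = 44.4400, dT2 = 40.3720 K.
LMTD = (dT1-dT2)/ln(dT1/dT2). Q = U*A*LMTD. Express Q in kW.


LMTD = 42.3735 K
Q = 775.8690 * 45.1390 * 42.3735 = 1484001.2245 W = 1484.0012 kW

1484.0012 kW


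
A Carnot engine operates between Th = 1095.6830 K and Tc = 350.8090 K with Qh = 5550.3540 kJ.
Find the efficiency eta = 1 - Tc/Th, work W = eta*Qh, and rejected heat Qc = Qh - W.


eta = 1 - 350.8090/1095.6830 = 0.6798
W = 0.6798 * 5550.3540 = 3773.2760 kJ
Qc = 5550.3540 - 3773.2760 = 1777.0780 kJ

eta = 67.9826%, W = 3773.2760 kJ, Qc = 1777.0780 kJ


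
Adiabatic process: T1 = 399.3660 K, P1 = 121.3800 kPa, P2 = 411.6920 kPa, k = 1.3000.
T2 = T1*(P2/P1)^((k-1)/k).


(k-1)/k = 0.2308
(P2/P1)^exp = 1.3256
T2 = 399.3660 * 1.3256 = 529.3915 K

529.3915 K


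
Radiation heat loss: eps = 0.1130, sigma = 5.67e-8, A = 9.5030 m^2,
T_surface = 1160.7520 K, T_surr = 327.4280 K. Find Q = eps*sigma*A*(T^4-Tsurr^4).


T^4 = 1.8153e+12
Tsurr^4 = 1.1494e+10
Q = 0.1130 * 5.67e-8 * 9.5030 * 1.8038e+12 = 109830.1366 W

109830.1366 W


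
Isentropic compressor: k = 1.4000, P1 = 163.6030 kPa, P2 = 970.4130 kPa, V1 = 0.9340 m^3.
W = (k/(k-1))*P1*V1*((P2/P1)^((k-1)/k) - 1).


(k-1)/k = 0.2857
(P2/P1)^exp = 1.6630
W = 3.5000 * 163.6030 * 0.9340 * (1.6630 - 1) = 354.6093 kJ

354.6093 kJ


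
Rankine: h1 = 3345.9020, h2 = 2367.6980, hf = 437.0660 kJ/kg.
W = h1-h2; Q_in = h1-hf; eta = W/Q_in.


W = 978.2040 kJ/kg
Q_in = 2908.8360 kJ/kg
eta = 0.3363 = 33.6287%

eta = 33.6287%


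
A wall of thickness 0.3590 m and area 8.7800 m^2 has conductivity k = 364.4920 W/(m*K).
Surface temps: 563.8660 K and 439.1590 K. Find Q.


dT = 124.7070 K
Q = 364.4920 * 8.7800 * 124.7070 / 0.3590 = 1111677.7152 W

1111677.7152 W


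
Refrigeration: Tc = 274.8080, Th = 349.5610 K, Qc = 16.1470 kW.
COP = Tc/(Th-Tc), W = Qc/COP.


COP = 274.8080 / 74.7530 = 3.6762
W = 16.1470 / 3.6762 = 4.3923 kW

COP = 3.6762, W = 4.3923 kW


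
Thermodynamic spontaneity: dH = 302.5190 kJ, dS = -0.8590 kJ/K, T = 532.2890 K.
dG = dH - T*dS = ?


T*dS = 532.2890 * -0.8590 = -457.2363 kJ
dG = 302.5190 + 457.2363 = 759.7553 kJ (non-spontaneous)

dG = 759.7553 kJ, non-spontaneous


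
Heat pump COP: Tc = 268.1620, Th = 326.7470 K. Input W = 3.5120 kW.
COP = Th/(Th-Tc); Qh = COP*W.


COP = 326.7470 / 58.5850 = 5.5773
Qh = 5.5773 * 3.5120 = 19.5875 kW

COP = 5.5773, Qh = 19.5875 kW


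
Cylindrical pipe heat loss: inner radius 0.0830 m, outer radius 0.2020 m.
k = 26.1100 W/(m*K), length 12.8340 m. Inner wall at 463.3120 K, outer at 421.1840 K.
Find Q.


dT = 42.1280 K
ln(ro/ri) = 0.8894
Q = 2*pi*26.1100*12.8340*42.1280 / 0.8894 = 99726.1985 W

99726.1985 W


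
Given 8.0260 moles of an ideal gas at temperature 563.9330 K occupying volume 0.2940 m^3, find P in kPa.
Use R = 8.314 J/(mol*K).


P = nRT/V = 8.0260 * 8.314 * 563.9330 / 0.2940
= 37630.2137 / 0.2940 = 127993.9242 Pa = 127.9939 kPa

127.9939 kPa


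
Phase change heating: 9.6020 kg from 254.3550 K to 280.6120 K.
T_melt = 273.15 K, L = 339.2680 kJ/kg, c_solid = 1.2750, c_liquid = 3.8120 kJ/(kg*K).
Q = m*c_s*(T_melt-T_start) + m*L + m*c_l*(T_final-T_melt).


Q1 (sensible, solid) = 9.6020 * 1.2750 * 18.7950 = 230.0987 kJ
Q2 (latent) = 9.6020 * 339.2680 = 3257.6513 kJ
Q3 (sensible, liquid) = 9.6020 * 3.8120 * 7.4620 = 273.1303 kJ
Q_total = 3760.8803 kJ

3760.8803 kJ


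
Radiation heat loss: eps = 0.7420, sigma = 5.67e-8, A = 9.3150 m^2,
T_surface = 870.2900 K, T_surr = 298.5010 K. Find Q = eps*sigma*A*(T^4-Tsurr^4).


T^4 = 5.7366e+11
Tsurr^4 = 7.9393e+09
Q = 0.7420 * 5.67e-8 * 9.3150 * 5.6572e+11 = 221703.8856 W

221703.8856 W


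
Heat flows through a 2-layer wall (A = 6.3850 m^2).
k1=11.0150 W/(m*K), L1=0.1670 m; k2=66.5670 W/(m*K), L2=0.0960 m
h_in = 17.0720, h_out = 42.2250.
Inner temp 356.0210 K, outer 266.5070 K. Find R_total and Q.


R_conv_in = 1/(17.0720*6.3850) = 0.0092
R_1 = 0.1670/(11.0150*6.3850) = 0.0024
R_2 = 0.0960/(66.5670*6.3850) = 0.0002
R_conv_out = 1/(42.2250*6.3850) = 0.0037
R_total = 0.0155 K/W
Q = 89.5140 / 0.0155 = 5781.2949 W

R_total = 0.0155 K/W, Q = 5781.2949 W


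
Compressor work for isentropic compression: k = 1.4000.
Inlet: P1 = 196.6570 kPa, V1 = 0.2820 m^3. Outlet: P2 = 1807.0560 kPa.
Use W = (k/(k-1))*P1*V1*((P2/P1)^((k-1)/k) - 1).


(k-1)/k = 0.2857
(P2/P1)^exp = 1.8846
W = 3.5000 * 196.6570 * 0.2820 * (1.8846 - 1) = 171.7001 kJ

171.7001 kJ


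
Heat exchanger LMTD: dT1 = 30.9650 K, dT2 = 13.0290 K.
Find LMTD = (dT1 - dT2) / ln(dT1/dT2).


dT1/dT2 = 2.3766
ln(dT1/dT2) = 0.8657
LMTD = 17.9360 / 0.8657 = 20.7190 K

20.7190 K


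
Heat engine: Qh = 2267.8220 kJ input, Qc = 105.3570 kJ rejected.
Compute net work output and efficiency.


W = 2267.8220 - 105.3570 = 2162.4650 kJ
eta = 2162.4650 / 2267.8220 = 0.9535 = 95.3543%

W = 2162.4650 kJ, eta = 95.3543%


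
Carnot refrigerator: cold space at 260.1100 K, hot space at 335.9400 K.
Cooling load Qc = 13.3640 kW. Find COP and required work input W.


COP = 260.1100 / 75.8300 = 3.4302
W = 13.3640 / 3.4302 = 3.8960 kW

COP = 3.4302, W = 3.8960 kW


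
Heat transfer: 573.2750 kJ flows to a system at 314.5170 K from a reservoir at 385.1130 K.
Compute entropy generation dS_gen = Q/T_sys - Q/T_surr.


dS_sys = 573.2750/314.5170 = 1.8227 kJ/K
dS_surr = -573.2750/385.1130 = -1.4886 kJ/K
dS_gen = 1.8227 - 1.4886 = 0.3341 kJ/K (irreversible)

dS_gen = 0.3341 kJ/K, irreversible


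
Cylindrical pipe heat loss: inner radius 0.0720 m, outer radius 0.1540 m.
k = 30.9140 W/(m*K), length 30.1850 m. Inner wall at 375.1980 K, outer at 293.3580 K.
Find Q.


dT = 81.8400 K
ln(ro/ri) = 0.7603
Q = 2*pi*30.9140*30.1850*81.8400 / 0.7603 = 631123.8645 W

631123.8645 W


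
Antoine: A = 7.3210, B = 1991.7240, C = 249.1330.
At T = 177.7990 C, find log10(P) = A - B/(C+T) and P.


C+T = 426.9320
B/(C+T) = 4.6652
log10(P) = 7.3210 - 4.6652 = 2.6558
P = 10^2.6558 = 452.6870 mmHg

452.6870 mmHg


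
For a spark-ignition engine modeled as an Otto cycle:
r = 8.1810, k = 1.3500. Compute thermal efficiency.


r^(k-1) = 2.0868
eta = 1 - 1/2.0868 = 0.5208 = 52.0799%

52.0799%


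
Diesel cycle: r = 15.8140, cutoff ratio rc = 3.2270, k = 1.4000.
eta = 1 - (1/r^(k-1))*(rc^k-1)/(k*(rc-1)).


r^(k-1) = 3.0173
rc^k = 5.1561
eta = 0.5582 = 55.8208%

55.8208%


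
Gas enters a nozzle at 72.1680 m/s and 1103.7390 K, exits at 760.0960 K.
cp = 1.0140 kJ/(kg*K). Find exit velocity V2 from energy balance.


dT = 343.6430 K
2*cp*1000*dT = 696908.0040
V1^2 = 5208.2202
V2 = sqrt(702116.2242) = 837.9238 m/s

837.9238 m/s


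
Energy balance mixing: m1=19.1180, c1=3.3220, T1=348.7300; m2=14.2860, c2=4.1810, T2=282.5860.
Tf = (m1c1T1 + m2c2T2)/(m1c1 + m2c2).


num = 39026.6366
den = 123.2398
Tf = 316.6724 K

316.6724 K


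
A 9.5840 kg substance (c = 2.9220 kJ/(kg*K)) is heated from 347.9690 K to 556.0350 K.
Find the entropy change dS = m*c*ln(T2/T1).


T2/T1 = 1.5979
ln(T2/T1) = 0.4687
dS = 9.5840 * 2.9220 * 0.4687 = 13.1262 kJ/K

13.1262 kJ/K


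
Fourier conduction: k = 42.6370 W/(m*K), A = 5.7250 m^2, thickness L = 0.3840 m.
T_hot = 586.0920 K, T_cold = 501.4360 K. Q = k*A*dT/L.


dT = 84.6560 K
Q = 42.6370 * 5.7250 * 84.6560 / 0.3840 = 53813.1792 W

53813.1792 W


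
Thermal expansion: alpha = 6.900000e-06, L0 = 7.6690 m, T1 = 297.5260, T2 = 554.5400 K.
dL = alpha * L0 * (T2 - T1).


dT = 257.0140 K
dL = 6.900000e-06 * 7.6690 * 257.0140 = 0.013600 m
L_final = 7.682600 m

dL = 0.013600 m


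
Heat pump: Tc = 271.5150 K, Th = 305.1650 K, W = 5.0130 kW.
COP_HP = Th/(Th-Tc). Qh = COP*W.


COP = 305.1650 / 33.6500 = 9.0688
Qh = 9.0688 * 5.0130 = 45.4619 kW

COP = 9.0688, Qh = 45.4619 kW


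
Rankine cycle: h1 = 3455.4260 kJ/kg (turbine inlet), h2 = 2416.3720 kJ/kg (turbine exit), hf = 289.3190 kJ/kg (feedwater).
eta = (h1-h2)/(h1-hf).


W = 1039.0540 kJ/kg
Q_in = 3166.1070 kJ/kg
eta = 0.3282 = 32.8180%

eta = 32.8180%


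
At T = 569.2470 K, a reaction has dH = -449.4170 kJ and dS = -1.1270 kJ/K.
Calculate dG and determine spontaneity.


T*dS = 569.2470 * -1.1270 = -641.5414 kJ
dG = -449.4170 + 641.5414 = 192.1244 kJ (non-spontaneous)

dG = 192.1244 kJ, non-spontaneous


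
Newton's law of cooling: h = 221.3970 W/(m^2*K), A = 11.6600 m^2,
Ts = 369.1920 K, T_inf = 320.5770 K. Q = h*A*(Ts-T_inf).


dT = 48.6150 K
Q = 221.3970 * 11.6600 * 48.6150 = 125499.0887 W

125499.0887 W


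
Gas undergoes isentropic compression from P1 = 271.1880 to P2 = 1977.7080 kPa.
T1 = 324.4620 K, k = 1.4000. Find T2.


(k-1)/k = 0.2857
(P2/P1)^exp = 1.7642
T2 = 324.4620 * 1.7642 = 572.4062 K

572.4062 K


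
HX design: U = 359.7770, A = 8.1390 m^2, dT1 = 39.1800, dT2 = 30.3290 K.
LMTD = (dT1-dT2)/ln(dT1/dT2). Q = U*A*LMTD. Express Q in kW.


LMTD = 34.5658 K
Q = 359.7770 * 8.1390 * 34.5658 = 101216.5539 W = 101.2166 kW

101.2166 kW


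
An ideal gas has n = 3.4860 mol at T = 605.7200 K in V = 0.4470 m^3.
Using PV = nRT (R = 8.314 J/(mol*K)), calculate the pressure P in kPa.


P = nRT/V = 3.4860 * 8.314 * 605.7200 / 0.4470
= 17555.3429 / 0.4470 = 39273.6978 Pa = 39.2737 kPa

39.2737 kPa


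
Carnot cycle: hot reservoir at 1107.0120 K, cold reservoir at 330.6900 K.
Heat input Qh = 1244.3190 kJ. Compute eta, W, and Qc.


eta = 1 - 330.6900/1107.0120 = 0.7013
W = 0.7013 * 1244.3190 = 872.6122 kJ
Qc = 1244.3190 - 872.6122 = 371.7068 kJ

eta = 70.1277%, W = 872.6122 kJ, Qc = 371.7068 kJ


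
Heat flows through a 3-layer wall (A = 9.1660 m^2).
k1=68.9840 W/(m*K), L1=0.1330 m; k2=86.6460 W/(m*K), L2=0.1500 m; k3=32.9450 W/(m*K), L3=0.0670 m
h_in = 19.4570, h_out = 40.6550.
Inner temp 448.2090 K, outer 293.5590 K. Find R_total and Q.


R_conv_in = 1/(19.4570*9.1660) = 0.0056
R_1 = 0.1330/(68.9840*9.1660) = 0.0002
R_2 = 0.1500/(86.6460*9.1660) = 0.0002
R_3 = 0.0670/(32.9450*9.1660) = 0.0002
R_conv_out = 1/(40.6550*9.1660) = 0.0027
R_total = 0.0089 K/W
Q = 154.6500 / 0.0089 = 17353.4170 W

R_total = 0.0089 K/W, Q = 17353.4170 W


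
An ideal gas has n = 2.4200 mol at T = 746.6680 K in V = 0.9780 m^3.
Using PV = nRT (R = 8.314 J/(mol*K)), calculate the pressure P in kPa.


P = nRT/V = 2.4200 * 8.314 * 746.6680 / 0.9780
= 15022.8706 / 0.9780 = 15360.8083 Pa = 15.3608 kPa

15.3608 kPa


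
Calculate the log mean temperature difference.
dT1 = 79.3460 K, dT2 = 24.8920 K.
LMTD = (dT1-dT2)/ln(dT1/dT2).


dT1/dT2 = 3.1876
ln(dT1/dT2) = 1.1593
LMTD = 54.4540 / 1.1593 = 46.9726 K

46.9726 K


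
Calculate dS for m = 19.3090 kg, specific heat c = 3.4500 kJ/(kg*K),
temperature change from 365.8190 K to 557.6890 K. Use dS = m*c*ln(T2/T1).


T2/T1 = 1.5245
ln(T2/T1) = 0.4217
dS = 19.3090 * 3.4500 * 0.4217 = 28.0895 kJ/K

28.0895 kJ/K


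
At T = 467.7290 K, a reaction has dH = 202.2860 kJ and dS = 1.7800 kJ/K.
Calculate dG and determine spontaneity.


T*dS = 467.7290 * 1.7800 = 832.5576 kJ
dG = 202.2860 - 832.5576 = -630.2716 kJ (spontaneous)

dG = -630.2716 kJ, spontaneous


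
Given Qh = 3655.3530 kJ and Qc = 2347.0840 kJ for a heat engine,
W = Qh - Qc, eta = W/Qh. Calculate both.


W = 3655.3530 - 2347.0840 = 1308.2690 kJ
eta = 1308.2690 / 3655.3530 = 0.3579 = 35.7905%

W = 1308.2690 kJ, eta = 35.7905%


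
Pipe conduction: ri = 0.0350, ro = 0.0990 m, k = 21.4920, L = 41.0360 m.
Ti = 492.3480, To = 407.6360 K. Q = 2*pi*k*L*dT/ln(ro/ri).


dT = 84.7120 K
ln(ro/ri) = 1.0398
Q = 2*pi*21.4920*41.0360*84.7120 / 1.0398 = 451469.7192 W

451469.7192 W


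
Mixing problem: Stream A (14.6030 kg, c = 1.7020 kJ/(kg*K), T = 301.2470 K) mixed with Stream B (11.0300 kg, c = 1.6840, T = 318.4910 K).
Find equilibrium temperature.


num = 13403.1026
den = 43.4288
Tf = 308.6223 K

308.6223 K


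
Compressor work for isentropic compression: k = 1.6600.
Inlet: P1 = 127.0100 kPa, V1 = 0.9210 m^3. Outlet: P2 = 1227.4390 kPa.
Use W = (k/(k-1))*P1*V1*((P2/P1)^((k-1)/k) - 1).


(k-1)/k = 0.3976
(P2/P1)^exp = 2.4643
W = 2.5152 * 127.0100 * 0.9210 * (2.4643 - 1) = 430.8115 kJ

430.8115 kJ


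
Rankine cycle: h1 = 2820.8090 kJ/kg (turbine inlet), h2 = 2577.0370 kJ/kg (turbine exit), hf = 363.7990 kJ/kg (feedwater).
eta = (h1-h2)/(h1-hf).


W = 243.7720 kJ/kg
Q_in = 2457.0100 kJ/kg
eta = 0.0992 = 9.9215%

eta = 9.9215%


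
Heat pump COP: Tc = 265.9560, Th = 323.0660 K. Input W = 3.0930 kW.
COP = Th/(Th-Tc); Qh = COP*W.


COP = 323.0660 / 57.1100 = 5.6569
Qh = 5.6569 * 3.0930 = 17.4968 kW

COP = 5.6569, Qh = 17.4968 kW


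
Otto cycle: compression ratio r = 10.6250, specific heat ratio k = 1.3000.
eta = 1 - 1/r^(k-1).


r^(k-1) = 2.0319
eta = 1 - 1/2.0319 = 0.5078 = 50.7846%

50.7846%


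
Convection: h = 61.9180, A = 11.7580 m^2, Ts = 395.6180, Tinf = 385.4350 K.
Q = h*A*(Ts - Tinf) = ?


dT = 10.1830 K
Q = 61.9180 * 11.7580 * 10.1830 = 7413.5483 W

7413.5483 W


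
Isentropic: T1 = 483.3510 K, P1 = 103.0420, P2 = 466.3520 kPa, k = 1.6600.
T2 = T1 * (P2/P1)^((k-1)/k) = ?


(k-1)/k = 0.3976
(P2/P1)^exp = 1.8226
T2 = 483.3510 * 1.8226 = 880.9727 K

880.9727 K


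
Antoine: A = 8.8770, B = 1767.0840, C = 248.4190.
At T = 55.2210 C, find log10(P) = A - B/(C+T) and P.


C+T = 303.6400
B/(C+T) = 5.8197
log10(P) = 8.8770 - 5.8197 = 3.0573
P = 10^3.0573 = 1141.1217 mmHg

1141.1217 mmHg


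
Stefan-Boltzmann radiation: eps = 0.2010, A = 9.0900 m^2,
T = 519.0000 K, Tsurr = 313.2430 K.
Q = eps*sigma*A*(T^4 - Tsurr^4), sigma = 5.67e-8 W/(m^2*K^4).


T^4 = 7.2555e+10
Tsurr^4 = 9.6278e+09
Q = 0.2010 * 5.67e-8 * 9.0900 * 6.2928e+10 = 6519.0461 W

6519.0461 W


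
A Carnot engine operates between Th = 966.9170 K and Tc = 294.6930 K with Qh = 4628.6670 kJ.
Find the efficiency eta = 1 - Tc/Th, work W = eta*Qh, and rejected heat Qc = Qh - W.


eta = 1 - 294.6930/966.9170 = 0.6952
W = 0.6952 * 4628.6670 = 3217.9608 kJ
Qc = 4628.6670 - 3217.9608 = 1410.7062 kJ

eta = 69.5224%, W = 3217.9608 kJ, Qc = 1410.7062 kJ


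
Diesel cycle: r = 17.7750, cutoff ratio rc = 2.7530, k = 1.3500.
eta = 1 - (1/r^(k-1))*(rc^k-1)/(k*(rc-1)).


r^(k-1) = 2.7380
rc^k = 3.9241
eta = 0.5487 = 54.8725%

54.8725%


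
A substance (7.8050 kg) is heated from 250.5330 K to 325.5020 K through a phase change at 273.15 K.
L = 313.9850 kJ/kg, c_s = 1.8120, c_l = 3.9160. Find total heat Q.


Q1 (sensible, solid) = 7.8050 * 1.8120 * 22.6170 = 319.8645 kJ
Q2 (latent) = 7.8050 * 313.9850 = 2450.6529 kJ
Q3 (sensible, liquid) = 7.8050 * 3.9160 * 52.3520 = 1600.1064 kJ
Q_total = 4370.6239 kJ

4370.6239 kJ


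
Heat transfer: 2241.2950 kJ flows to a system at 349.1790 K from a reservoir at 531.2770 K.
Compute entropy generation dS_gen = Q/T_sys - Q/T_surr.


dS_sys = 2241.2950/349.1790 = 6.4188 kJ/K
dS_surr = -2241.2950/531.2770 = -4.2187 kJ/K
dS_gen = 6.4188 - 4.2187 = 2.2001 kJ/K (irreversible)

dS_gen = 2.2001 kJ/K, irreversible


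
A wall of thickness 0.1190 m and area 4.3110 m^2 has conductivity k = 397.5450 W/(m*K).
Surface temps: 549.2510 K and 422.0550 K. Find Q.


dT = 127.1960 K
Q = 397.5450 * 4.3110 * 127.1960 / 0.1190 = 1831853.8059 W

1831853.8059 W


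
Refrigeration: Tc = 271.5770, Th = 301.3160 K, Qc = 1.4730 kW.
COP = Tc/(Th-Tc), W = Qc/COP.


COP = 271.5770 / 29.7390 = 9.1320
W = 1.4730 / 9.1320 = 0.1613 kW

COP = 9.1320, W = 0.1613 kW


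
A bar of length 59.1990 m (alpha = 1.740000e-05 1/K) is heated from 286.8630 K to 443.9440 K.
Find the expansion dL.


dT = 157.0810 K
dL = 1.740000e-05 * 59.1990 * 157.0810 = 0.161803 m
L_final = 59.360803 m

dL = 0.161803 m


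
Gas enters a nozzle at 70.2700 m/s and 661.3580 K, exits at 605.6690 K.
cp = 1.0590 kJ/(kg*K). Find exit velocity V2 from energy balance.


dT = 55.6890 K
2*cp*1000*dT = 117949.3020
V1^2 = 4937.8729
V2 = sqrt(122887.1749) = 350.5527 m/s

350.5527 m/s


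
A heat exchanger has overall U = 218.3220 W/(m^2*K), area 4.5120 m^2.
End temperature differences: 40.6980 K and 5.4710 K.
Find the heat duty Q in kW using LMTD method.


LMTD = 17.5545 K
Q = 218.3220 * 4.5120 * 17.5545 = 17292.4292 W = 17.2924 kW

17.2924 kW


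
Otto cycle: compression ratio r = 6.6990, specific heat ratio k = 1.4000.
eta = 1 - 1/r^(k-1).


r^(k-1) = 2.1400
eta = 1 - 1/2.1400 = 0.5327 = 53.2700%

53.2700%


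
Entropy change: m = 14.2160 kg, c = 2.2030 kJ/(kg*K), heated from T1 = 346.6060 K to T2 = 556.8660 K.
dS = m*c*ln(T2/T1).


T2/T1 = 1.6066
ln(T2/T1) = 0.4741
dS = 14.2160 * 2.2030 * 0.4741 = 14.8489 kJ/K

14.8489 kJ/K


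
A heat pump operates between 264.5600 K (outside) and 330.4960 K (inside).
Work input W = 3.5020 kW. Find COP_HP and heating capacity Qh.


COP = 330.4960 / 65.9360 = 5.0124
Qh = 5.0124 * 3.5020 = 17.5533 kW

COP = 5.0124, Qh = 17.5533 kW


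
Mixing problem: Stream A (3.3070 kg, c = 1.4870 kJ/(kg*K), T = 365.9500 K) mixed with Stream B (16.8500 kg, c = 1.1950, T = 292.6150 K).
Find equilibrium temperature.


num = 7691.5849
den = 25.0533
Tf = 307.0094 K

307.0094 K


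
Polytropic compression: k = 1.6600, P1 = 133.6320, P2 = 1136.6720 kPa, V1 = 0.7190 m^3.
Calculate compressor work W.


(k-1)/k = 0.3976
(P2/P1)^exp = 2.3423
W = 2.5152 * 133.6320 * 0.7190 * (2.3423 - 1) = 324.3885 kJ

324.3885 kJ


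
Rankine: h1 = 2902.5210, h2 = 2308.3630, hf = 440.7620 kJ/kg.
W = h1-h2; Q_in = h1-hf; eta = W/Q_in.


W = 594.1580 kJ/kg
Q_in = 2461.7590 kJ/kg
eta = 0.2414 = 24.1355%

eta = 24.1355%
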